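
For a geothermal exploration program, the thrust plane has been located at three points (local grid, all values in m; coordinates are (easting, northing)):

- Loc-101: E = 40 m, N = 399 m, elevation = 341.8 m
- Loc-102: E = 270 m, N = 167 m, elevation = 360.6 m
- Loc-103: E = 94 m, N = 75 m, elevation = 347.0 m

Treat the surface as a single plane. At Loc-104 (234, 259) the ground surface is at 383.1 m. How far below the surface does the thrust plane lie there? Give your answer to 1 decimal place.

Two edge vectors: Loc-101→Loc-102 = (230, -232, 18.8), Loc-101→Loc-103 = (54, -324, 5.2).
Normal n = (Loc-101→Loc-102) × (Loc-101→Loc-103) = (4884.8, -180.8, -61992).
So ∂z/∂E = −n_x/n_z = 0.07880 and ∂z/∂N = −n_y/n_z = −0.00292.
Intercept c from Loc-101: 341.8 − 3.15 + 1.16 = 339.81.
At (234, 259): z_contact = 18.44 − 0.76 + 339.81 = 357.49 m.
Depth below ground = 383.1 − 357.49 = 25.6 m.

25.6 m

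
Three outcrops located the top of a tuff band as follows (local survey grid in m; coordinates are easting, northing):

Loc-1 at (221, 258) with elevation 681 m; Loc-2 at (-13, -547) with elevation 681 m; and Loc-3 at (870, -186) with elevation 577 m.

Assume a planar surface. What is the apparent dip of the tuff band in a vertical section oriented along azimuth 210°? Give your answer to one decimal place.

Let the plane be z = a·easting + b·northing + c.
Loc-2−Loc-1: −234a − 805b = 0;  Loc-3−Loc-1: 649a − 444b = −104.
Solving gives a = −0.13367, b = 0.03885.
Unit vector along 210° is (sin 210°, cos 210°) = (-0.5000, -0.8660).
Slope in that direction = a·(-0.5000) + b·(-0.8660) = 0.03318.
Apparent dip = arctan|0.03318| = 1.9° (true dip is 7.9°, so apparent ≤ true as expected).

1.9°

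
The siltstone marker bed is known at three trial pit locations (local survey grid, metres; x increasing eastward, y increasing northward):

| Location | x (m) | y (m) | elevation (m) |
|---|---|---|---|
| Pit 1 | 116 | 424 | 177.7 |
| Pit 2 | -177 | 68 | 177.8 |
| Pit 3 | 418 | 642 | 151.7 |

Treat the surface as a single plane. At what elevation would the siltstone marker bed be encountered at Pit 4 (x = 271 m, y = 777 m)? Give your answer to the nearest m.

206 m

Let the plane be z = a·x + b·y + c.
Pit 2−Pit 1: −293a − 356b = 0.1;  Pit 3−Pit 1: 302a + 218b = −26.
Solving gives a = −0.21161, b = 0.17388.
Then c = 177.7 − a·116 − b·424 = 128.52.
At (271, 777): z = −57.3 + 135.1 + 128.52 = 206.3 m.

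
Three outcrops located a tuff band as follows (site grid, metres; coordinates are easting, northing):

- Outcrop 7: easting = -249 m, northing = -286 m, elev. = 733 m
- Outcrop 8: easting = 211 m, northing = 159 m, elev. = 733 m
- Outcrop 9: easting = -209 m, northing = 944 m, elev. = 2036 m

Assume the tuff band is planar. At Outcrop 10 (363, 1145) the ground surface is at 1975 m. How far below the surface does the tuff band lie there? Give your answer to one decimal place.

324.4 m

Two edge vectors: Outcrop 7→Outcrop 8 = (460, 445, 0), Outcrop 7→Outcrop 9 = (40, 1230, 1303).
Normal n = (Outcrop 7→Outcrop 8) × (Outcrop 7→Outcrop 9) = (579835, -599380, 548000).
So ∂z/∂easting = −n_x/n_z = −1.058093 and ∂z/∂northing = −n_y/n_z = 1.093759.
Intercept c from Outcrop 7: 733 − 263.47 + 312.82 = 782.35.
At (363, 1145): z_contact = −384.09 + 1252.35 + 782.35 = 1650.62 m.
Depth below ground = 1975 − 1650.62 = 324.4 m.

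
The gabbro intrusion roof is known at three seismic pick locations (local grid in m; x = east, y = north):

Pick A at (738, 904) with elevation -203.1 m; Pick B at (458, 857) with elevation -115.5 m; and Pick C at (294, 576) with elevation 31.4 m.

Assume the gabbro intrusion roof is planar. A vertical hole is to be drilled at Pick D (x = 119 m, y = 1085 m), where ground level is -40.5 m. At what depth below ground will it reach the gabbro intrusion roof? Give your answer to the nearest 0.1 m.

Let the plane be z = a·x + b·y + c.
Pick B−Pick A: −280a − 47b = 87.6;  Pick C−Pick A: −444a − 328b = 234.5.
Solving gives a = −0.249553, b = −0.377129.
Then c = -203.1 − a·738 − b·904 = 321.99.
At (119, 1085): z_contact = −29.70 − 409.18 + 321.99 = -116.89 m.
Depth below ground = -40.5 − (-116.89) = 76.4 m.

76.4 m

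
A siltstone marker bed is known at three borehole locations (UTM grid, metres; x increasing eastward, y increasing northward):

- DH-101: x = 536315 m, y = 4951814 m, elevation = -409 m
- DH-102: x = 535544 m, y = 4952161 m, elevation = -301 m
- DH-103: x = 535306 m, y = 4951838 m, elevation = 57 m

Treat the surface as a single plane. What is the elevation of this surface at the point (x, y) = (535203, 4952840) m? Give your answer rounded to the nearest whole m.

Two edge vectors: DH-101→DH-102 = (-771, 347, 108), DH-101→DH-103 = (-1009, 24, 466).
Normal n = (DH-101→DH-102) × (DH-101→DH-103) = (159110, 250314, 331619).
So ∂z/∂x = −n_x/n_z = −0.47979760 and ∂z/∂y = −n_y/n_z = −0.75482406.
Intercept c from DH-101: -409 + 257322.65 + 3737748.35 = 3994662.00.
At (535203, 4952840): z = −256789.1 − 3738522.8 + 3994662.00 = -649.9 m.

-650 m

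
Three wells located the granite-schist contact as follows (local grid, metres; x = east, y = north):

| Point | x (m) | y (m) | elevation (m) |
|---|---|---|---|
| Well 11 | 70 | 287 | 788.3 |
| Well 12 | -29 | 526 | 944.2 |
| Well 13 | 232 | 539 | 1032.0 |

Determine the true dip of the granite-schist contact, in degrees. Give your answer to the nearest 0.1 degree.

39.7°

Two edge vectors: Well 11→Well 12 = (-99, 239, 155.9), Well 11→Well 13 = (162, 252, 243.7).
Normal n = (Well 11→Well 12) × (Well 11→Well 13) = (18957.5, 49382.1, -63666).
So ∂z/∂x = −n_x/n_z = 0.29776 and ∂z/∂y = −n_y/n_z = 0.77564.
Gradient magnitude |∇z| = √(a² + b²) = √(0.08866 + 0.60162) = 0.83083.
True dip = arctan(0.83083) = 39.7°, dipping toward SSW (azimuth ≈ 201°).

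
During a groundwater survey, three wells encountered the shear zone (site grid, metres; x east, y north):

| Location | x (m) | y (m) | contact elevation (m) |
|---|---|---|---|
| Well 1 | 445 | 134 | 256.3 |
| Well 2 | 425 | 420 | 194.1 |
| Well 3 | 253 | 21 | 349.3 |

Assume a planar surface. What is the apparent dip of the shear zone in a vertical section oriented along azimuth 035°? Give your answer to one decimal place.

Two edge vectors: Well 1→Well 2 = (-20, 286, -62.2), Well 1→Well 3 = (-192, -113, 93).
Normal n = (Well 1→Well 2) × (Well 1→Well 3) = (19569.4, 13802.4, 57172).
So ∂z/∂x = −n_x/n_z = −0.34229 and ∂z/∂y = −n_y/n_z = −0.24142.
Unit vector along 035° is (sin 35°, cos 35°) = (0.5736, 0.8192).
Slope in that direction = a·(0.5736) + b·(0.8192) = −0.39409.
Apparent dip = arctan|0.39409| = 21.5° (true dip is 22.7°, so apparent ≤ true as expected).

21.5°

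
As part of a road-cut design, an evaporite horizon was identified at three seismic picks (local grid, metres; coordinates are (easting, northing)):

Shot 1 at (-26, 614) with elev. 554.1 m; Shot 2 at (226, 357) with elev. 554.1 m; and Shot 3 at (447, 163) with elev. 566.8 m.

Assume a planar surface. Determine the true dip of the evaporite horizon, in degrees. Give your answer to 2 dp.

Two edge vectors: Shot 1→Shot 2 = (252, -257, 0), Shot 1→Shot 3 = (473, -451, 12.7).
Normal n = (Shot 1→Shot 2) × (Shot 1→Shot 3) = (-3263.9, -3200.4, 7909).
So ∂z/∂E = −n_x/n_z = 0.41268 and ∂z/∂N = −n_y/n_z = 0.40465.
Gradient magnitude |∇z| = √(a² + b²) = √(0.17031 + 0.16374) = 0.57797.
True dip = arctan(0.57797) = 30.03°, dipping toward SW (azimuth ≈ 226°).

30.03°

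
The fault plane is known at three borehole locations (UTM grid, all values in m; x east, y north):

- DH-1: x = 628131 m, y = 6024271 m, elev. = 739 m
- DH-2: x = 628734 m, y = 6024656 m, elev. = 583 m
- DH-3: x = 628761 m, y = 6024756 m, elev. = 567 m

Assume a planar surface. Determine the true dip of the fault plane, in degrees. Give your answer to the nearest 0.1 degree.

Let the plane be z = a·x + b·y + c.
DH-2−DH-1: 603a + 385b = −156;  DH-3−DH-1: 630a + 485b = −172.
Solving gives a = −0.18916, b = −0.10893.
Gradient magnitude |∇z| = √(a² + b²) = √(0.03578 + 0.01187) = 0.21828.
True dip = arctan(0.21828) = 12.3°, dipping toward ENE (azimuth ≈ 060°).

12.3°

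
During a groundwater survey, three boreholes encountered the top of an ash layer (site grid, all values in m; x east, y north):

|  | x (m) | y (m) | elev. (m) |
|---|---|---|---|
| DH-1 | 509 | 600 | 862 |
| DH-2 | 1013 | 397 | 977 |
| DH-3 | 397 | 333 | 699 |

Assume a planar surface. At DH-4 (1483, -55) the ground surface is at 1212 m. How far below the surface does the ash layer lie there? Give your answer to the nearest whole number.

Let the plane be z = a·x + b·y + c.
DH-2−DH-1: 504a − 203b = 115;  DH-3−DH-1: −112a − 267b = −163.
Solving gives a = 0.40555, b = 0.44037.
Then c = 862 − a·509 − b·600 = 391.35.
At (1483, -55): z_contact = 601.4 − 24.2 + 391.35 = 968.6 m.
Depth below ground = 1212 − 968.6 = 243 m.

243 m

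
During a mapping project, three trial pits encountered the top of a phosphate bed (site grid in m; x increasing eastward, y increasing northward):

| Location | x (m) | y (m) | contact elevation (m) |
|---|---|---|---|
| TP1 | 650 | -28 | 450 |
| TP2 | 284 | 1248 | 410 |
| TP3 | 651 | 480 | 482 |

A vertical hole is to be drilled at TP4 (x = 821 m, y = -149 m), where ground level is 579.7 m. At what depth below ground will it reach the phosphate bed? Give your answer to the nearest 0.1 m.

Two edge vectors: TP1→TP2 = (-366, 1276, -40), TP1→TP3 = (1, 508, 32).
Normal n = (TP1→TP2) × (TP1→TP3) = (61152, 11672, -187204).
So ∂z/∂x = −n_x/n_z = 0.326660 and ∂z/∂y = −n_y/n_z = 0.062349.
Intercept c from TP1: 450 − 212.33 + 1.75 = 239.42.
At (821, -149): z_contact = 268.19 − 9.29 + 239.42 = 498.31 m.
Depth below ground = 579.7 − 498.31 = 81.4 m.

81.4 m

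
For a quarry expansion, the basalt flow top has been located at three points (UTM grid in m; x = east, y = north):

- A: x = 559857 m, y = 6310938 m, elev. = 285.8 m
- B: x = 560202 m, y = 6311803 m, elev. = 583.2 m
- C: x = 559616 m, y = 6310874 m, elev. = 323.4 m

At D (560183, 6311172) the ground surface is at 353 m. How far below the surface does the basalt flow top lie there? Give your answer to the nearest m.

51 m

Two edge vectors: A→B = (345, 865, 297.4), A→C = (-241, -64, 37.6).
Normal n = (A→B) × (A→C) = (51557.6, -84645.4, 186385).
So ∂z/∂x = −n_x/n_z = −0.27661883 and ∂z/∂y = −n_y/n_z = 0.45414277.
Intercept c from A: 285.8 + 154866.99 − 2866066.86 = −2710914.07.
At (560183, 6311172): z_contact = −154957.2 + 2866173.1 − 2710914.07 = 301.9 m.
Depth below ground = 353 − 301.9 = 51 m.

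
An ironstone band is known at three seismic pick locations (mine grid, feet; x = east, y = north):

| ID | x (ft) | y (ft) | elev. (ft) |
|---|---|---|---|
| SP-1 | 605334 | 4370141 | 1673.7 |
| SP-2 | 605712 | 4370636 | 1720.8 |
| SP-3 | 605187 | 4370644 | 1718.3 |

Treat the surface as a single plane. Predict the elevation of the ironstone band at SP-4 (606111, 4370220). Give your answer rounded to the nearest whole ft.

Two edge vectors: SP-1→SP-2 = (378, 495, 47.1), SP-1→SP-3 = (-147, 503, 44.6).
Normal n = (SP-1→SP-2) × (SP-1→SP-3) = (-1614.3, -23782.5, 262899).
So ∂z/∂x = −n_x/n_z = 0.00614038 and ∂z/∂y = −n_y/n_z = 0.09046250.
Intercept c from SP-1: 1673.7 − 3716.98 − 395333.87 = −397377.15.
At (606111, 4370220): z = 3721.8 + 395341.0 − 397377.15 = 1685.6 ft.

1686 ft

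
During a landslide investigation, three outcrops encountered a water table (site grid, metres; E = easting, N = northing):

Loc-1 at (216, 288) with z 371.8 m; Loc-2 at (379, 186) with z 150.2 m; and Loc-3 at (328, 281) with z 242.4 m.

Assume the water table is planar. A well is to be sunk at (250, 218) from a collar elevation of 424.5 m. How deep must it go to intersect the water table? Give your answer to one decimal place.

116.6 m

Let the plane be z = a·E + b·N + c.
Loc-2−Loc-1: 163a − 102b = −221.6;  Loc-3−Loc-1: 112a − 7b = −129.4.
Solving gives a = −1.13270, b = 0.36244.
Then c = 371.8 − a·216 − b·288 = 512.08.
At (250, 218): z_contact = −283.18 + 79.01 + 512.08 = 307.92 m.
Depth below ground = 424.5 − 307.92 = 116.6 m.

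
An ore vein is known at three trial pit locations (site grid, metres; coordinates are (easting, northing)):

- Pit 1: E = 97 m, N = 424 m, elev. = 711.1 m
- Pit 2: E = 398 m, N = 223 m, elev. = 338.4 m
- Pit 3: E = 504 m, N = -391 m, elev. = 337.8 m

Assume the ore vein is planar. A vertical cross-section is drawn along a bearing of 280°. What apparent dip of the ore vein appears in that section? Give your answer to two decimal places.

53.18°

Let the plane be z = a·E + b·N + c.
Pit 2−Pit 1: 301a − 201b = −372.7;  Pit 3−Pit 1: 407a − 815b = −373.3.
Solving gives a = −1.39881, b = −0.24051.
Unit vector along 280° is (sin 280°, cos 280°) = (-0.9848, 0.1736).
Slope in that direction = a·(-0.9848) + b·(0.1736) = 1.33580.
Apparent dip = arctan|1.33580| = 53.18° (true dip is 54.8°, so apparent ≤ true as expected).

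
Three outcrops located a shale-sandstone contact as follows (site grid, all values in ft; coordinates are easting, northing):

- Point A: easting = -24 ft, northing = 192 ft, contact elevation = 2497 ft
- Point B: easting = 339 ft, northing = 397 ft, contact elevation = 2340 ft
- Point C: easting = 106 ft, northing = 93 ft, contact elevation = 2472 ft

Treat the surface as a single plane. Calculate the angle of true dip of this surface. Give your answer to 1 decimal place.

Let the plane be z = a·easting + b·northing + c.
Point B−Point A: 363a + 205b = −157;  Point C−Point A: 130a − 99b = −25.
Solving gives a = −0.33023, b = −0.18111.
Gradient magnitude |∇z| = √(a² + b²) = √(0.10905 + 0.03280) = 0.37663.
True dip = arctan(0.37663) = 20.6°, dipping toward ENE (azimuth ≈ 061°).

20.6°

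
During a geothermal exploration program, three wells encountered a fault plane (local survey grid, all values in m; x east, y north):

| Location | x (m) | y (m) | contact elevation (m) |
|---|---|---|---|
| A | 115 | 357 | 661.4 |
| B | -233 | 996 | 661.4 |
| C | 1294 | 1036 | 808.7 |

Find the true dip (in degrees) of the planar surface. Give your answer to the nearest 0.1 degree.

Let the plane be z = a·x + b·y + c.
B−A: −348a + 639b = 0;  C−A: 1179a + 679b = 147.3.
Solving gives a = 0.09511, b = 0.05180.
Gradient magnitude |∇z| = √(a² + b²) = √(0.00905 + 0.00268) = 0.10830.
True dip = arctan(0.10830) = 6.2°, dipping toward WSW (azimuth ≈ 241°).

6.2°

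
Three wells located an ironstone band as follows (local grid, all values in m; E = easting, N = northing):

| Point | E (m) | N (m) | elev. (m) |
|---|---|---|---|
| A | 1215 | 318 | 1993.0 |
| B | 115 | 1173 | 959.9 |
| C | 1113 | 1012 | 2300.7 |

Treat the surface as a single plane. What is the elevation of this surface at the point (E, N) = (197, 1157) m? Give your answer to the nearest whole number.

Two edge vectors: A→B = (-1100, 855, -1033.1), A→C = (-102, 694, 307.7).
Normal n = (A→B) × (A→C) = (980054.9, 443846.2, -676190).
So ∂z/∂E = −n_x/n_z = 1.44938 and ∂z/∂N = −n_y/n_z = 0.65639.
Intercept c from A: 1993 − 1760.99 − 208.73 = 23.27.
At (197, 1157): z = 285.5 + 759.4 + 23.27 = 1068.2 m.

1068 m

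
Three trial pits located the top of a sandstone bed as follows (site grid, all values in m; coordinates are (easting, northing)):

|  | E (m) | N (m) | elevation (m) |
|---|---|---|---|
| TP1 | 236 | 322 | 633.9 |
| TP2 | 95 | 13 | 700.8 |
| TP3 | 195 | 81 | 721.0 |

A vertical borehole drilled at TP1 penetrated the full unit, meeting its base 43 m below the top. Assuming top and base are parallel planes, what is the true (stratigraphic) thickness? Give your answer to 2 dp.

Two edge vectors: TP1→TP2 = (-141, -309, 66.9), TP1→TP3 = (-41, -241, 87.1).
Normal n = (TP1→TP2) × (TP1→TP3) = (-10791, 9538.2, 21312).
So ∂z/∂E = −n_x/n_z = 0.50633 and ∂z/∂N = −n_y/n_z = −0.44755.
|∇z| = √(a²+b²) = 0.67578, so dip δ = arctan(0.67578) = 34.05°.
True thickness = vertical thickness × cos δ = 43 × cos 34.05° = 35.63 m.

35.63 m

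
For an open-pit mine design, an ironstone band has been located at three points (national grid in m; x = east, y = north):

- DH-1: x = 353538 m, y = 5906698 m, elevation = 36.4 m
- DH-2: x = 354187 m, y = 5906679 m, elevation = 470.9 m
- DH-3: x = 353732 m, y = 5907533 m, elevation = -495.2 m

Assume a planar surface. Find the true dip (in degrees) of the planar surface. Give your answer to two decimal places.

Two edge vectors: DH-1→DH-2 = (649, -19, 434.5), DH-1→DH-3 = (194, 835, -531.6).
Normal n = (DH-1→DH-2) × (DH-1→DH-3) = (-352707.1, 429301.4, 545601).
So ∂z/∂x = −n_x/n_z = 0.64646 and ∂z/∂y = −n_y/n_z = −0.78684.
Gradient magnitude |∇z| = √(a² + b²) = √(0.41791 + 0.61912) = 1.01834.
True dip = arctan(1.01834) = 45.52°, dipping toward NW (azimuth ≈ 321°).

45.52°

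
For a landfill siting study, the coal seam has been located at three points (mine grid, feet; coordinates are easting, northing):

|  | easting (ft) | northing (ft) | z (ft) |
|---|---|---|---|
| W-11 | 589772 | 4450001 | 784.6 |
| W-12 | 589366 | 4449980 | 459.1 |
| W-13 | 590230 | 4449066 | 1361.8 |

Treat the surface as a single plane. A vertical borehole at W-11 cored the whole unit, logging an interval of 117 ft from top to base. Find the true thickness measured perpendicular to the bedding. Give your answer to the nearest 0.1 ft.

Two edge vectors: W-11→W-12 = (-406, -21, -325.5), W-11→W-13 = (458, -935, 577.2).
Normal n = (W-11→W-12) × (W-11→W-13) = (-316463.7, 85264.2, 389228).
So ∂z/∂easting = −n_x/n_z = 0.81305 and ∂z/∂northing = −n_y/n_z = −0.21906.
|∇z| = √(a²+b²) = 0.84205, so dip δ = arctan(0.84205) = 40.10°.
True thickness = vertical thickness × cos δ = 117 × cos 40.10° = 89.5 ft.

89.5 ft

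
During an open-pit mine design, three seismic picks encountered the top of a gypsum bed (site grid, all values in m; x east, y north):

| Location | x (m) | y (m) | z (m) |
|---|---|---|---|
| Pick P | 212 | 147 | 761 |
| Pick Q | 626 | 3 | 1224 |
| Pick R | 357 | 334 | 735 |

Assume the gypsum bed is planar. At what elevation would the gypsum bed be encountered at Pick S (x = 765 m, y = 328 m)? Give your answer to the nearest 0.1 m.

1083.6 m

Two edge vectors: Pick P→Pick Q = (414, -144, 463), Pick P→Pick R = (145, 187, -26).
Normal n = (Pick P→Pick Q) × (Pick P→Pick R) = (-82837, 77899, 98298).
So ∂z/∂x = −n_x/n_z = 0.84271 and ∂z/∂y = −n_y/n_z = −0.79248.
Intercept c from Pick P: 761 − 178.66 + 116.49 = 698.84.
At (765, 328): z = 644.7 − 259.9 + 698.84 = 1083.6 m.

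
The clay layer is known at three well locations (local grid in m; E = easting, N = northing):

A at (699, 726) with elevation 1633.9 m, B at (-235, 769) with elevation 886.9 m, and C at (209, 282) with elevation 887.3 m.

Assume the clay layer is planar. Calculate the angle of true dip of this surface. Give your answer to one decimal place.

Let the plane be z = a·E + b·N + c.
B−A: −934a + 43b = −747;  C−A: −490a − 444b = −746.6.
Solving gives a = 0.83479, b = 0.76026.
Gradient magnitude |∇z| = √(a² + b²) = √(0.69687 + 0.57799) = 1.12910.
True dip = arctan(1.12910) = 48.5°, dipping toward SW (azimuth ≈ 228°).

48.5°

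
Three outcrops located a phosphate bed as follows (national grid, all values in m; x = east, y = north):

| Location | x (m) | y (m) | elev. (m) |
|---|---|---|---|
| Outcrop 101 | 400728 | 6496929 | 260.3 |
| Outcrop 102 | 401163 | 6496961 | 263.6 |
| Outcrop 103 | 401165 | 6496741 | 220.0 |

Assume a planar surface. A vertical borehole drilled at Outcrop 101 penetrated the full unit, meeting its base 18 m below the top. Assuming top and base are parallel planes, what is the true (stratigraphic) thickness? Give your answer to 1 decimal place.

17.7 m

Two edge vectors: Outcrop 101→Outcrop 102 = (435, 32, 3.3), Outcrop 101→Outcrop 103 = (437, -188, -40.3).
Normal n = (Outcrop 101→Outcrop 102) × (Outcrop 101→Outcrop 103) = (-669.2, 18972.6, -95764).
So ∂z/∂x = −n_x/n_z = −0.00699 and ∂z/∂y = −n_y/n_z = 0.19812.
|∇z| = √(a²+b²) = 0.19824, so dip δ = arctan(0.19824) = 11.21°.
True thickness = vertical thickness × cos δ = 18 × cos 11.21° = 17.7 m.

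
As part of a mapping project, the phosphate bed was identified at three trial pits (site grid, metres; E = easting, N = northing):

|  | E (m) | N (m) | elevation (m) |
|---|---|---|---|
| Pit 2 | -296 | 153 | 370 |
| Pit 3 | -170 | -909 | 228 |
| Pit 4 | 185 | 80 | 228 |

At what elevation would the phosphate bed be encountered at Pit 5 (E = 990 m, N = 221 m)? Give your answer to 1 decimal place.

16.8 m

Let the plane be z = a·E + b·N + c.
Pit 3−Pit 2: 126a − 1062b = −142;  Pit 4−Pit 2: 481a − 73b = −142.
Solving gives a = −0.27997, b = 0.10049.
Then c = 370 − a·-296 − b·153 = 271.75.
At (990, 221): z = −277.2 + 22.2 + 271.75 = 16.8 m.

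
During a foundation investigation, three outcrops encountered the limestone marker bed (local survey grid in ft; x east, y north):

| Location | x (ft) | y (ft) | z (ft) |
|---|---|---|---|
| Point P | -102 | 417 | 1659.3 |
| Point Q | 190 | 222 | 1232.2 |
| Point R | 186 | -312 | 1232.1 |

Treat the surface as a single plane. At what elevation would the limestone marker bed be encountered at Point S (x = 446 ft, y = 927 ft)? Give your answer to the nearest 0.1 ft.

Let the plane be z = a·x + b·y + c.
Point Q−Point P: 292a − 195b = −427.1;  Point R−Point P: 288a − 729b = −427.2.
Solving gives a = −1.45527, b = 0.01109.
Then c = 1659.3 − a·-102 − b·417 = 1506.24.
At (446, 927): z = −649.0 + 10.3 + 1506.24 = 867.5 ft.

867.5 ft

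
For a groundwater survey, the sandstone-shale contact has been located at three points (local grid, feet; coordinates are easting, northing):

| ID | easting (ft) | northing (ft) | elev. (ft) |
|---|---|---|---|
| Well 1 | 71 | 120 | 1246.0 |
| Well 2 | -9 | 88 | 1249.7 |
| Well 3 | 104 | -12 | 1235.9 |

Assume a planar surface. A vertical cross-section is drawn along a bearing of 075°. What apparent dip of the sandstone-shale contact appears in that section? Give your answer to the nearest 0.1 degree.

Two edge vectors: Well 1→Well 2 = (-80, -32, 3.7), Well 1→Well 3 = (33, -132, -10.1).
Normal n = (Well 1→Well 2) × (Well 1→Well 3) = (811.6, -685.9, 11616).
So ∂z/∂easting = −n_x/n_z = −0.06987 and ∂z/∂northing = −n_y/n_z = 0.05905.
Unit vector along 075° is (sin 75°, cos 75°) = (0.9659, 0.2588).
Slope in that direction = a·(0.9659) + b·(0.2588) = −0.05221.
Apparent dip = arctan|0.05221| = 3.0° (true dip is 5.2°, so apparent ≤ true as expected).

3.0°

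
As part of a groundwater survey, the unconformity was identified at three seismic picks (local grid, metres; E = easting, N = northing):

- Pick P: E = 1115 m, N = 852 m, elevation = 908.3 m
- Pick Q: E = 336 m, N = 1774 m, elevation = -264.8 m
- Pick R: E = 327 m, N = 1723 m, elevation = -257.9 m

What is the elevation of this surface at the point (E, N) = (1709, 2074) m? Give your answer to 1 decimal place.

Let the plane be z = a·E + b·N + c.
Pick Q−Pick P: −779a + 922b = −1173.1;  Pick R−Pick P: −788a + 871b = −1166.2.
Solving gives a = 1.113255, b = −0.331751.
Then c = 908.3 − a·1115 − b·852 = −50.33.
At (1709, 2074): z = 1902.6 − 688.1 − 50.33 = 1164.2 m.

1164.2 m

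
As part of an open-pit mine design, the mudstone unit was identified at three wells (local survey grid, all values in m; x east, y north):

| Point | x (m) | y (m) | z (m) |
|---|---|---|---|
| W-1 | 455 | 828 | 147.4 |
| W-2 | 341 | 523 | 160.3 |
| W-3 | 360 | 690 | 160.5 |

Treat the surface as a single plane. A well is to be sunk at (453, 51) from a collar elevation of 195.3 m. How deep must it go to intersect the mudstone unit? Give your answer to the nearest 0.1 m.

Two edge vectors: W-1→W-2 = (-114, -305, 12.9), W-1→W-3 = (-95, -138, 13.1).
Normal n = (W-1→W-2) × (W-1→W-3) = (-2215.3, 267.9, -13243).
So ∂z/∂x = −n_x/n_z = −0.16728 and ∂z/∂y = −n_y/n_z = 0.02023.
Intercept c from W-1: 147.4 + 76.11 − 16.75 = 206.76.
At (453, 51): z_contact = −75.78 + 1.03 + 206.76 = 132.02 m.
Depth below ground = 195.3 − 132.02 = 63.3 m.

63.3 m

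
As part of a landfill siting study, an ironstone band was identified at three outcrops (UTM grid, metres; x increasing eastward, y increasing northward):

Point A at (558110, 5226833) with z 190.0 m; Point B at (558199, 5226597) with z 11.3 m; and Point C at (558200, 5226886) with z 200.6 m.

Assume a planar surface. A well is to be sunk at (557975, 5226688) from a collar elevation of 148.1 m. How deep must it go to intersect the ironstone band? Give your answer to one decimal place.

Two edge vectors: Point A→Point B = (89, -236, -178.7), Point A→Point C = (90, 53, 10.6).
Normal n = (Point A→Point B) × (Point A→Point C) = (6969.5, -17026.4, 25957).
So ∂z/∂x = −n_x/n_z = −0.268501753 and ∂z/∂y = −n_y/n_z = 0.655946373.
Intercept c from Point A: 190 + 149853.51 − 3428522.15 = −3278478.63.
At (557975, 5226688): z_contact = −149817.27 + 3428427.04 − 3278478.63 = 131.14 m.
Depth below ground = 148.1 − 131.14 = 17.0 m.

17.0 m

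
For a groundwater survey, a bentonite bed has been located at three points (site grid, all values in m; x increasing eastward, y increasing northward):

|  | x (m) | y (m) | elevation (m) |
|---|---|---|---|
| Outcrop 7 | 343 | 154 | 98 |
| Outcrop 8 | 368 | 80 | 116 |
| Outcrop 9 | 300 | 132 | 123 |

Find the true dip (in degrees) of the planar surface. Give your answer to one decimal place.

28.4°

Two edge vectors: Outcrop 7→Outcrop 8 = (25, -74, 18), Outcrop 7→Outcrop 9 = (-43, -22, 25).
Normal n = (Outcrop 7→Outcrop 8) × (Outcrop 7→Outcrop 9) = (-1454, -1399, -3732).
So ∂z/∂x = −n_x/n_z = −0.38960 and ∂z/∂y = −n_y/n_z = −0.37487.
Gradient magnitude |∇z| = √(a² + b²) = √(0.15179 + 0.14052) = 0.54066.
True dip = arctan(0.54066) = 28.4°, dipping toward NE (azimuth ≈ 046°).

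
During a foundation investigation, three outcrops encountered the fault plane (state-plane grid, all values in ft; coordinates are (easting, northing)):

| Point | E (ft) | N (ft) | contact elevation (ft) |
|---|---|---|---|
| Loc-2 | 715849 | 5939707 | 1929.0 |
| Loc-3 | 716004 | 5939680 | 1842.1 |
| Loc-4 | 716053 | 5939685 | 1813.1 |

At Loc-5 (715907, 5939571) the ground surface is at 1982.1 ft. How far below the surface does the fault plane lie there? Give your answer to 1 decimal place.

71.4 ft

Two edge vectors: Loc-2→Loc-3 = (155, -27, -86.9), Loc-2→Loc-4 = (204, -22, -115.9).
Normal n = (Loc-2→Loc-3) × (Loc-2→Loc-4) = (1217.5, 236.9, 2098).
So ∂z/∂E = −n_x/n_z = −0.580314585 and ∂z/∂N = −n_y/n_z = −0.112917064.
Intercept c from Loc-2: 1929 + 415417.62 + 670694.27 = 1088040.89.
At (715907, 5939571): z_contact = −415451.27 − 670678.92 + 1088040.89 = 1910.70 ft.
Depth below ground = 1982.1 − 1910.70 = 71.4 ft.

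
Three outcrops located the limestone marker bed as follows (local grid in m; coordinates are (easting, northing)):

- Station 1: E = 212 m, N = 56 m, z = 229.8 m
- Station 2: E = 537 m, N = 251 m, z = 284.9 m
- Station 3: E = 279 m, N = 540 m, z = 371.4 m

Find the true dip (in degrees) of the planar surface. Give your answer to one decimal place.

Two edge vectors: Station 1→Station 2 = (325, 195, 55.1), Station 1→Station 3 = (67, 484, 141.6).
Normal n = (Station 1→Station 2) × (Station 1→Station 3) = (943.6, -42328.3, 144235).
So ∂z/∂E = −n_x/n_z = −0.00654 and ∂z/∂N = −n_y/n_z = 0.29347.
Gradient magnitude |∇z| = √(a² + b²) = √(0.00004 + 0.08612) = 0.29354.
True dip = arctan(0.29354) = 16.4°, dipping toward S (azimuth ≈ 179°).

16.4°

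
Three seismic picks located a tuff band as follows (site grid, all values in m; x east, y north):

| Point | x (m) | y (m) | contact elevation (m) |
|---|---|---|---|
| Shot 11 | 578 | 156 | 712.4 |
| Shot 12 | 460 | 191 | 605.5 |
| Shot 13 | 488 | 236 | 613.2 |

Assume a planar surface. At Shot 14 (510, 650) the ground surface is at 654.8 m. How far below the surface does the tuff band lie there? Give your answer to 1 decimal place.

Let the plane be z = a·x + b·y + c.
Shot 12−Shot 11: −118a + 35b = −106.9;  Shot 13−Shot 11: −90a + 80b = −99.2.
Solving gives a = 0.80763, b = −0.33141.
Then c = 712.4 − a·578 − b·156 = 297.29.
At (510, 650): z_contact = 411.89 − 215.42 + 297.29 = 493.76 m.
Depth below ground = 654.8 − 493.76 = 161.0 m.

161.0 m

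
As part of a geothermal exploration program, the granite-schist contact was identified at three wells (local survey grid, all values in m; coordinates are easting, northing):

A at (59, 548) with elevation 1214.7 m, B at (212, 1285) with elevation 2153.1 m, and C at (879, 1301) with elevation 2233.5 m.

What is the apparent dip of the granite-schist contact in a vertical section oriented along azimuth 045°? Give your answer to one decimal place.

43.6°

Let the plane be z = a·easting + b·northing + c.
B−A: 153a + 737b = 938.4;  C−A: 820a + 753b = 1018.8.
Solving gives a = 0.09045, b = 1.25449.
Unit vector along 045° is (sin 45°, cos 45°) = (0.7071, 0.7071).
Slope in that direction = a·(0.7071) + b·(0.7071) = 0.95102.
Apparent dip = arctan|0.95102| = 43.6° (true dip is 51.5°, so apparent ≤ true as expected).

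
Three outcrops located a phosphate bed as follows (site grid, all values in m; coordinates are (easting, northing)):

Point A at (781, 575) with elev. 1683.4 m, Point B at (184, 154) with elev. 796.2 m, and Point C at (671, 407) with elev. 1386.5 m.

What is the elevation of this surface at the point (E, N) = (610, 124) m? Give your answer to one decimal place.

Let the plane be z = a·E + b·N + c.
Point B−Point A: −597a − 421b = −887.2;  Point C−Point A: −110a − 168b = −296.9.
Solving gives a = 0.44557, b = 1.47552.
Then c = 1683.4 − a·781 − b·575 = 486.98.
At (610, 124): z = 271.8 + 183.0 + 486.98 = 941.7 m.

941.7 m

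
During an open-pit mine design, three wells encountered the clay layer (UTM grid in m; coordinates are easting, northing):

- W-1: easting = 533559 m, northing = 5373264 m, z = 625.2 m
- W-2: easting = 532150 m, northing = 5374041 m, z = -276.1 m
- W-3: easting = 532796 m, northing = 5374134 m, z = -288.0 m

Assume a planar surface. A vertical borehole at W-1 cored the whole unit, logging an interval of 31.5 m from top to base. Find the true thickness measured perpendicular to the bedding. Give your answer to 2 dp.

Let the plane be z = a·easting + b·northing + c.
W-2−W-1: −1409a + 777b = −901.3;  W-3−W-1: −763a + 870b = −913.2.
Solving gives a = 0.11782, b = −0.94633.
|∇z| = √(a²+b²) = 0.95364, so dip δ = arctan(0.95364) = 43.64°.
True thickness = vertical thickness × cos δ = 31.5 × cos 43.64° = 22.80 m.

22.80 m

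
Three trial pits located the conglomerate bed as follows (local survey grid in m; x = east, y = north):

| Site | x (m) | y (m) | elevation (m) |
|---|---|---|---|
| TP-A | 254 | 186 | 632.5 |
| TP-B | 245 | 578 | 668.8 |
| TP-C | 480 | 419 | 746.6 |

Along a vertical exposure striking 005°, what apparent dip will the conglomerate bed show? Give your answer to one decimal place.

7.8°

Let the plane be z = a·x + b·y + c.
TP-B−TP-A: −9a + 392b = 36.3;  TP-C−TP-A: 226a + 233b = 114.1.
Solving gives a = 0.39993, b = 0.10178.
Unit vector along 005° is (sin 5°, cos 5°) = (0.0872, 0.9962).
Slope in that direction = a·(0.0872) + b·(0.9962) = 0.13625.
Apparent dip = arctan|0.13625| = 7.8° (true dip is 22.4°, so apparent ≤ true as expected).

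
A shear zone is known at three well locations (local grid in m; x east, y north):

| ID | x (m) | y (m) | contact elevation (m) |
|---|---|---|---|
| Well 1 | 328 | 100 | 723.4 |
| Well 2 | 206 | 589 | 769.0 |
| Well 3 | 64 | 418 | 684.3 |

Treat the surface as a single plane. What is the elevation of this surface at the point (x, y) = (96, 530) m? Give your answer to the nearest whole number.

717 m

Let the plane be z = a·x + b·y + c.
Well 2−Well 1: −122a + 489b = 45.6;  Well 3−Well 1: −264a + 318b = −39.1.
Solving gives a = 0.37232, b = 0.18614.
Then c = 723.4 − a·328 − b·100 = 582.66.
At (96, 530): z = 35.7 + 98.7 + 582.66 = 717.1 m.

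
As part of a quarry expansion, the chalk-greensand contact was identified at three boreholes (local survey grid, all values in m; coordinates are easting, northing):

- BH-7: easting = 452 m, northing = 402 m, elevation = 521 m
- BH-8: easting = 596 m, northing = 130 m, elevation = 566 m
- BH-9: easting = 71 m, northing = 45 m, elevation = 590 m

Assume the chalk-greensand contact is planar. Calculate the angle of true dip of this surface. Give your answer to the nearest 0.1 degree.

Two edge vectors: BH-7→BH-8 = (144, -272, 45), BH-7→BH-9 = (-381, -357, 69).
Normal n = (BH-7→BH-8) × (BH-7→BH-9) = (-2703, -27081, -155040).
So ∂z/∂easting = −n_x/n_z = −0.01743 and ∂z/∂northing = −n_y/n_z = −0.17467.
Gradient magnitude |∇z| = √(a² + b²) = √(0.00030 + 0.03051) = 0.17554.
True dip = arctan(0.17554) = 10.0°, dipping toward N (azimuth ≈ 006°).

10.0°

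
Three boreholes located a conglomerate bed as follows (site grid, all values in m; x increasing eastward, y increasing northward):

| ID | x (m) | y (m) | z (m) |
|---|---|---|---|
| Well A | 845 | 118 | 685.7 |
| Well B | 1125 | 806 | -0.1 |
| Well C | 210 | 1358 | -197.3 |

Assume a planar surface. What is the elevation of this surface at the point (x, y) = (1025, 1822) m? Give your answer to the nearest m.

Two edge vectors: Well A→Well B = (280, 688, -685.8), Well A→Well C = (-635, 1240, -883).
Normal n = (Well A→Well B) × (Well A→Well C) = (242888, 682723, 784080).
So ∂z/∂x = −n_x/n_z = −0.30977 and ∂z/∂y = −n_y/n_z = −0.87073.
Intercept c from Well A: 685.7 + 261.76 + 102.75 = 1050.21.
At (1025, 1822): z = −317.5 − 1586.5 + 1050.21 = -853.8 m.

-854 m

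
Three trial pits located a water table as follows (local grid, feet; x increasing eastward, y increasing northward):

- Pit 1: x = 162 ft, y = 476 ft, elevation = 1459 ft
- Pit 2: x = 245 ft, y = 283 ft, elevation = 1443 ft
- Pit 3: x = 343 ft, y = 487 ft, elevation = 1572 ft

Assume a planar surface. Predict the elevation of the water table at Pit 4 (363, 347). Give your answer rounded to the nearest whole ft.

Two edge vectors: Pit 1→Pit 2 = (83, -193, -16), Pit 1→Pit 3 = (181, 11, 113).
Normal n = (Pit 1→Pit 2) × (Pit 1→Pit 3) = (-21633, -12275, 35846).
So ∂z/∂x = −n_x/n_z = 0.60350 and ∂z/∂y = −n_y/n_z = 0.34244.
Intercept c from Pit 1: 1459 − 97.77 − 163.00 = 1198.23.
At (363, 347): z = 219.1 + 118.8 + 1198.23 = 1536.1 ft.

1536 ft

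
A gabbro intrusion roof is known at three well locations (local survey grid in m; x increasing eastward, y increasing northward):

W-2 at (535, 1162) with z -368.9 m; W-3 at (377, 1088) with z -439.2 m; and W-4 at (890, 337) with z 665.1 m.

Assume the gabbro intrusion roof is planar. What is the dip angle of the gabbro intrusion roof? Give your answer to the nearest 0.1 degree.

Two edge vectors: W-2→W-3 = (-158, -74, -70.3), W-2→W-4 = (355, -825, 1034).
Normal n = (W-2→W-3) × (W-2→W-4) = (-134513.5, 138415.5, 156620).
So ∂z/∂x = −n_x/n_z = 0.85885 and ∂z/∂y = −n_y/n_z = −0.88377.
Gradient magnitude |∇z| = √(a² + b²) = √(0.73763 + 0.78104) = 1.23234.
True dip = arctan(1.23234) = 50.9°, dipping toward NW (azimuth ≈ 316°).

50.9°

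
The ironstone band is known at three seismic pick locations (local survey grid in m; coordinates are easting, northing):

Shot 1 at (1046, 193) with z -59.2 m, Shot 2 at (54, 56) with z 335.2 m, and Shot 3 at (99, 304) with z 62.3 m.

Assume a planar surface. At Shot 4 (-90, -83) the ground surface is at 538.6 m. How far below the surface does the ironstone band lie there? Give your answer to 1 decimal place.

20.5 m

Two edge vectors: Shot 1→Shot 2 = (-992, -137, 394.4), Shot 1→Shot 3 = (-947, 111, 121.5).
Normal n = (Shot 1→Shot 2) × (Shot 1→Shot 3) = (-60423.9, -252968.8, -239851).
So ∂z/∂easting = −n_x/n_z = −0.251923 and ∂z/∂northing = −n_y/n_z = −1.054691.
Intercept c from Shot 1: -59.2 + 263.51 + 203.56 = 407.87.
At (-90, -83): z_contact = 22.67 + 87.54 + 407.87 = 518.08 m.
Depth below ground = 538.6 − 518.08 = 20.5 m.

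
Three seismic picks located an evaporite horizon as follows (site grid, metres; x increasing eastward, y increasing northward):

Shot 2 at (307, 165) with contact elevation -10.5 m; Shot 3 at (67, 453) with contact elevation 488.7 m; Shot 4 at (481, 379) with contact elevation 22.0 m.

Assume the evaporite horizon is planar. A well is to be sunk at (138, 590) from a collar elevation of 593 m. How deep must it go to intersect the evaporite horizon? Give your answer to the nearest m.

45 m

Two edge vectors: Shot 2→Shot 3 = (-240, 288, 499.2), Shot 2→Shot 4 = (174, 214, 32.5).
Normal n = (Shot 2→Shot 3) × (Shot 2→Shot 4) = (-97468.8, 94660.8, -101472).
So ∂z/∂x = −n_x/n_z = −0.96055 and ∂z/∂y = −n_y/n_z = 0.93288.
Intercept c from Shot 2: -10.5 + 294.89 − 153.92 = 130.46.
At (138, 590): z_contact = −132.6 + 550.4 + 130.46 = 548.3 m.
Depth below ground = 593 − 548.3 = 45 m.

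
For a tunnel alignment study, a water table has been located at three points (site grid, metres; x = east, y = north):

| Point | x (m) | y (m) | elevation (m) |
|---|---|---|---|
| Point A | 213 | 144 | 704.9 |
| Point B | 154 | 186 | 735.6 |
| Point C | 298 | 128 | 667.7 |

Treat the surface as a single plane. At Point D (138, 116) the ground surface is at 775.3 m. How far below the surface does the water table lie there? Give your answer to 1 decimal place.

44.2 m

Let the plane be z = a·x + b·y + c.
Point B−Point A: −59a + 42b = 30.7;  Point C−Point A: 85a − 16b = −37.2.
Solving gives a = −0.40792, b = 0.15792.
Then c = 704.9 − a·213 − b·144 = 769.05.
At (138, 116): z_contact = −56.29 + 18.32 + 769.05 = 731.07 m.
Depth below ground = 775.3 − 731.07 = 44.2 m.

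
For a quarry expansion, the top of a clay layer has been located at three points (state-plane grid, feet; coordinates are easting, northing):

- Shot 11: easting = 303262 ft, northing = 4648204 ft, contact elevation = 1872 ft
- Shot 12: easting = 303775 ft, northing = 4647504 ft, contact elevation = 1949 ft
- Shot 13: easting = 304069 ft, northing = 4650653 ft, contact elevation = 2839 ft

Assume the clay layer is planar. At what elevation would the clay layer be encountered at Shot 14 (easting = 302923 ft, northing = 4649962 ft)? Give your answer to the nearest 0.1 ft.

2129.8 ft

Two edge vectors: Shot 11→Shot 12 = (513, -700, 77), Shot 11→Shot 13 = (807, 2449, 967).
Normal n = (Shot 11→Shot 12) × (Shot 11→Shot 13) = (-865473, -433932, 1821237).
So ∂z/∂easting = −n_x/n_z = 0.475211628 and ∂z/∂northing = −n_y/n_z = 0.238262236.
Intercept c from Shot 11: 1872 − 144113.63 − 1107491.48 = −1249733.11.
At (302923, 4649962): z = 143952.5 + 1107910.3 − 1249733.11 = 2129.8 ft.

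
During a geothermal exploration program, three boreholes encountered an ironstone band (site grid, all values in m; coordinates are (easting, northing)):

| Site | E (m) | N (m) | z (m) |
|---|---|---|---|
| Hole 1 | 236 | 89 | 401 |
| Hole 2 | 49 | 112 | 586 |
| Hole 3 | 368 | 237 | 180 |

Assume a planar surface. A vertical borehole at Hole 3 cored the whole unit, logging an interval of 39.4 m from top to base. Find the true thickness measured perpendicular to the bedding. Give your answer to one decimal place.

25.3 m

Let the plane be z = a·E + b·N + c.
Hole 2−Hole 1: −187a + 23b = 185;  Hole 3−Hole 1: 132a + 148b = −221.
Solving gives a = −1.05701, b = −0.55050.
|∇z| = √(a²+b²) = 1.19178, so dip δ = arctan(1.19178) = 50.00°.
True thickness = vertical thickness × cos δ = 39.4 × cos 50.00° = 25.3 m.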